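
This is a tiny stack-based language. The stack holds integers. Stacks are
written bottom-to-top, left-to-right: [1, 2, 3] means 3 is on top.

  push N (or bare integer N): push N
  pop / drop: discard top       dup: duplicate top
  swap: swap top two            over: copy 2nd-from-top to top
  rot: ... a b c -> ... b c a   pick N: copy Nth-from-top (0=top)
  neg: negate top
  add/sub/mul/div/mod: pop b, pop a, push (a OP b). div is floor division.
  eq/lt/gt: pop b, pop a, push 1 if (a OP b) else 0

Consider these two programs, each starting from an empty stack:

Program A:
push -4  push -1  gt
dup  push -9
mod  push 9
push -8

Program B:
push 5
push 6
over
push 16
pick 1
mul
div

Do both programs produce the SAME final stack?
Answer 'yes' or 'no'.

Program A trace:
  After 'push -4': [-4]
  After 'push -1': [-4, -1]
  After 'gt': [0]
  After 'dup': [0, 0]
  After 'push -9': [0, 0, -9]
  After 'mod': [0, 0]
  After 'push 9': [0, 0, 9]
  After 'push -8': [0, 0, 9, -8]
Program A final stack: [0, 0, 9, -8]

Program B trace:
  After 'push 5': [5]
  After 'push 6': [5, 6]
  After 'over': [5, 6, 5]
  After 'push 16': [5, 6, 5, 16]
  After 'pick 1': [5, 6, 5, 16, 5]
  After 'mul': [5, 6, 5, 80]
  After 'div': [5, 6, 0]
Program B final stack: [5, 6, 0]
Same: no

Answer: no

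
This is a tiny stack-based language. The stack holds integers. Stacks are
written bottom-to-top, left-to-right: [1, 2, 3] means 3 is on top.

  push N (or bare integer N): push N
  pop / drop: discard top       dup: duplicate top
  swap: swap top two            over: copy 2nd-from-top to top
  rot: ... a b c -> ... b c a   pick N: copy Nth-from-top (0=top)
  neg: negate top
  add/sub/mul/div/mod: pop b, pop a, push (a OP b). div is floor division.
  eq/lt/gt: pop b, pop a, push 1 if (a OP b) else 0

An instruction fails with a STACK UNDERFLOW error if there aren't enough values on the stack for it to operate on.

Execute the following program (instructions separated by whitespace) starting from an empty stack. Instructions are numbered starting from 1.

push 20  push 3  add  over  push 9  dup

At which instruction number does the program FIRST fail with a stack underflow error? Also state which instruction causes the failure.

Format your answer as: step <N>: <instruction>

Step 1 ('push 20'): stack = [20], depth = 1
Step 2 ('push 3'): stack = [20, 3], depth = 2
Step 3 ('add'): stack = [23], depth = 1
Step 4 ('over'): needs 2 value(s) but depth is 1 — STACK UNDERFLOW

Answer: step 4: over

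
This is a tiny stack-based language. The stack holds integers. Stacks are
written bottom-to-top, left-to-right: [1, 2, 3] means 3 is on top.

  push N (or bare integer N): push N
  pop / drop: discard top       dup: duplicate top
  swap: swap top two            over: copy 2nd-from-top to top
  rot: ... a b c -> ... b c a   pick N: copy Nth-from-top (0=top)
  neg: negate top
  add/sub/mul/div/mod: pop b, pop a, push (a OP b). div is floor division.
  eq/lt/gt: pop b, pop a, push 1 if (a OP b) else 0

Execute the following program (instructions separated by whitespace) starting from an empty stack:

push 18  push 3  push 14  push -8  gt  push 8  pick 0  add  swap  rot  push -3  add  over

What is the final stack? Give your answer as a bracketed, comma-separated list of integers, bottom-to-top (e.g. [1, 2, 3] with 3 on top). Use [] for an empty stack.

Answer: [18, 16, 1, 0, 1]

Derivation:
After 'push 18': [18]
After 'push 3': [18, 3]
After 'push 14': [18, 3, 14]
After 'push -8': [18, 3, 14, -8]
After 'gt': [18, 3, 1]
After 'push 8': [18, 3, 1, 8]
After 'pick 0': [18, 3, 1, 8, 8]
After 'add': [18, 3, 1, 16]
After 'swap': [18, 3, 16, 1]
After 'rot': [18, 16, 1, 3]
After 'push -3': [18, 16, 1, 3, -3]
After 'add': [18, 16, 1, 0]
After 'over': [18, 16, 1, 0, 1]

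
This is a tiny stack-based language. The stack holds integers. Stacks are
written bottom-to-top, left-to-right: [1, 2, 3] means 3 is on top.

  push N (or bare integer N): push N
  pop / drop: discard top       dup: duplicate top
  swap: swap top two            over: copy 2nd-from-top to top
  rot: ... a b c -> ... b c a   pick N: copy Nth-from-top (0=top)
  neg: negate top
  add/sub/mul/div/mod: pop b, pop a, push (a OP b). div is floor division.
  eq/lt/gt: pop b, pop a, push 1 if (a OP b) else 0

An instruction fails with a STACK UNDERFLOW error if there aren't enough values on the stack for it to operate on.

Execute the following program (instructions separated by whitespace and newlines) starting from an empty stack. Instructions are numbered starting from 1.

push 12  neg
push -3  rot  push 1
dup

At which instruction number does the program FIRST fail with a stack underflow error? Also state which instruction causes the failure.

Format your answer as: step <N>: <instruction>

Step 1 ('push 12'): stack = [12], depth = 1
Step 2 ('neg'): stack = [-12], depth = 1
Step 3 ('push -3'): stack = [-12, -3], depth = 2
Step 4 ('rot'): needs 3 value(s) but depth is 2 — STACK UNDERFLOW

Answer: step 4: rot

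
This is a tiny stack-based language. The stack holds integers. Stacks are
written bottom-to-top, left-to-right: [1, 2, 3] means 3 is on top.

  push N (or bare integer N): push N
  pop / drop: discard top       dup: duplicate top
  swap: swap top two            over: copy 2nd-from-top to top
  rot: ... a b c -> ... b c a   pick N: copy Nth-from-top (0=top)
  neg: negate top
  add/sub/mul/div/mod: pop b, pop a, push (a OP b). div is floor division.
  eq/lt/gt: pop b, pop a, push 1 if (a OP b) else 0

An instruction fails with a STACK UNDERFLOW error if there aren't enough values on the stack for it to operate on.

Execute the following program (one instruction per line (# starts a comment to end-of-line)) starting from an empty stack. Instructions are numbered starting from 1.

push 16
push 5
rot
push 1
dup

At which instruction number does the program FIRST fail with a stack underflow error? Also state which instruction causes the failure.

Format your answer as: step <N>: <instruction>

Step 1 ('push 16'): stack = [16], depth = 1
Step 2 ('push 5'): stack = [16, 5], depth = 2
Step 3 ('rot'): needs 3 value(s) but depth is 2 — STACK UNDERFLOW

Answer: step 3: rot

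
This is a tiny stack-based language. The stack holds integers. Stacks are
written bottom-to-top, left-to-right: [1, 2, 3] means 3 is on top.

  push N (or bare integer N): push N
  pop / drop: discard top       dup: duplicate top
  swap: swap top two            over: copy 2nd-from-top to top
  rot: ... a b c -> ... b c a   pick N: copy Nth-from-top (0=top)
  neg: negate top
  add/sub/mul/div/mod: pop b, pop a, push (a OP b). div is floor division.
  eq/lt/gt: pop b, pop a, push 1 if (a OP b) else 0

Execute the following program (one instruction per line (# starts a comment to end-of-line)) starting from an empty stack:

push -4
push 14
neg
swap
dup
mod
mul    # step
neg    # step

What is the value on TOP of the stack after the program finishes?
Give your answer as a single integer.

Answer: 0

Derivation:
After 'push -4': [-4]
After 'push 14': [-4, 14]
After 'neg': [-4, -14]
After 'swap': [-14, -4]
After 'dup': [-14, -4, -4]
After 'mod': [-14, 0]
After 'mul': [0]
After 'neg': [0]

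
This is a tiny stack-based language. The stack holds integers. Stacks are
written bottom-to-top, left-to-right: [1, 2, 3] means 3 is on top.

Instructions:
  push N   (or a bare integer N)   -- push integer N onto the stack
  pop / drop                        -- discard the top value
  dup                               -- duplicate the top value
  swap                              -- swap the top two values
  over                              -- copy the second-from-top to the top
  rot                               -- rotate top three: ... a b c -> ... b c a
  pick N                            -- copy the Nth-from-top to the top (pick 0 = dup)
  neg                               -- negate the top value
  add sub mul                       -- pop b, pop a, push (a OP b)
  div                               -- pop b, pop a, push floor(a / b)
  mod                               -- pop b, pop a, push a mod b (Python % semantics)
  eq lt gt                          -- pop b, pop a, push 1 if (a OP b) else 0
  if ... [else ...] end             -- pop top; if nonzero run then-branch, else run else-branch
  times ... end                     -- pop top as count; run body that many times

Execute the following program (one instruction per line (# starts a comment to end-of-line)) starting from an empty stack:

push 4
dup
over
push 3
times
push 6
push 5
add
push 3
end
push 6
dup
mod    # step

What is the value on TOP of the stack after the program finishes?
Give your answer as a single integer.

Answer: 0

Derivation:
After 'push 4': [4]
After 'dup': [4, 4]
After 'over': [4, 4, 4]
After 'push 3': [4, 4, 4, 3]
After 'times': [4, 4, 4]
After 'push 6': [4, 4, 4, 6]
After 'push 5': [4, 4, 4, 6, 5]
After 'add': [4, 4, 4, 11]
After 'push 3': [4, 4, 4, 11, 3]
After 'push 6': [4, 4, 4, 11, 3, 6]
After 'push 5': [4, 4, 4, 11, 3, 6, 5]
After 'add': [4, 4, 4, 11, 3, 11]
After 'push 3': [4, 4, 4, 11, 3, 11, 3]
After 'push 6': [4, 4, 4, 11, 3, 11, 3, 6]
After 'push 5': [4, 4, 4, 11, 3, 11, 3, 6, 5]
After 'add': [4, 4, 4, 11, 3, 11, 3, 11]
After 'push 3': [4, 4, 4, 11, 3, 11, 3, 11, 3]
After 'push 6': [4, 4, 4, 11, 3, 11, 3, 11, 3, 6]
After 'dup': [4, 4, 4, 11, 3, 11, 3, 11, 3, 6, 6]
After 'mod': [4, 4, 4, 11, 3, 11, 3, 11, 3, 0]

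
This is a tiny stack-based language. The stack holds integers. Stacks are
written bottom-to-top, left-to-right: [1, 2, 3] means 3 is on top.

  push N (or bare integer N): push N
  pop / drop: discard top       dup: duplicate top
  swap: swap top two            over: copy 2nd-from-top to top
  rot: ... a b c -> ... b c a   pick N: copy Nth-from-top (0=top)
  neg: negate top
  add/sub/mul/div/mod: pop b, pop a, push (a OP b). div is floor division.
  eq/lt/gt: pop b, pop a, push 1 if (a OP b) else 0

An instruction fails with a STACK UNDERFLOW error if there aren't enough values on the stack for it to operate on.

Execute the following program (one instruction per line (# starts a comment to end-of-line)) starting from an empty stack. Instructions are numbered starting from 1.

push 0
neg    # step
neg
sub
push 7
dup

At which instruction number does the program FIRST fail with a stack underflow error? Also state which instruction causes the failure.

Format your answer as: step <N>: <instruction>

Step 1 ('push 0'): stack = [0], depth = 1
Step 2 ('neg'): stack = [0], depth = 1
Step 3 ('neg'): stack = [0], depth = 1
Step 4 ('sub'): needs 2 value(s) but depth is 1 — STACK UNDERFLOW

Answer: step 4: sub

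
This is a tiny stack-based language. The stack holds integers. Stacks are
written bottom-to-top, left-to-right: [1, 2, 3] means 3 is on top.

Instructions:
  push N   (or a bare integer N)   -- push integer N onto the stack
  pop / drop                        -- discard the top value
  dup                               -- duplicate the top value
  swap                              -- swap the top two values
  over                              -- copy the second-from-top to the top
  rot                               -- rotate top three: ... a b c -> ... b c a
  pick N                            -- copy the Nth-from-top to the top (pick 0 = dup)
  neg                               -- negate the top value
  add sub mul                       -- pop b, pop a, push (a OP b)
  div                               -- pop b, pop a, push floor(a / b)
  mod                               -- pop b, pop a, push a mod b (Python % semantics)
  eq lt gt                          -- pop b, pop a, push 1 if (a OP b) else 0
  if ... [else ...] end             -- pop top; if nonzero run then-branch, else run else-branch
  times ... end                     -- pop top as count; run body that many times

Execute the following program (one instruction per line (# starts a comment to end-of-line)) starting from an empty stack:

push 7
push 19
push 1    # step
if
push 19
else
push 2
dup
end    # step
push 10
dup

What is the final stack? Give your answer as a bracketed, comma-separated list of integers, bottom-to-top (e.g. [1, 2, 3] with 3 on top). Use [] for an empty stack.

After 'push 7': [7]
After 'push 19': [7, 19]
After 'push 1': [7, 19, 1]
After 'if': [7, 19]
After 'push 19': [7, 19, 19]
After 'push 10': [7, 19, 19, 10]
After 'dup': [7, 19, 19, 10, 10]

Answer: [7, 19, 19, 10, 10]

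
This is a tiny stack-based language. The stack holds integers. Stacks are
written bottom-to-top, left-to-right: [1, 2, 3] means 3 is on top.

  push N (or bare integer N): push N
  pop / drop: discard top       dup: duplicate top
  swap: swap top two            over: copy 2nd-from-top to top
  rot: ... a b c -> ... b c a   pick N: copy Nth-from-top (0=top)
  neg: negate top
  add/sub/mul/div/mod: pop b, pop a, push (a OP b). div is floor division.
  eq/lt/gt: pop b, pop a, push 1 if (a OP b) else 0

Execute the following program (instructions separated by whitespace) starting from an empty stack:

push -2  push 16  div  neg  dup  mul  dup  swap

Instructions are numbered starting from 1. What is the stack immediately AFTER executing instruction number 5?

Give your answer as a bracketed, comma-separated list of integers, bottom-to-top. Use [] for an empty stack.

Answer: [1, 1]

Derivation:
Step 1 ('push -2'): [-2]
Step 2 ('push 16'): [-2, 16]
Step 3 ('div'): [-1]
Step 4 ('neg'): [1]
Step 5 ('dup'): [1, 1]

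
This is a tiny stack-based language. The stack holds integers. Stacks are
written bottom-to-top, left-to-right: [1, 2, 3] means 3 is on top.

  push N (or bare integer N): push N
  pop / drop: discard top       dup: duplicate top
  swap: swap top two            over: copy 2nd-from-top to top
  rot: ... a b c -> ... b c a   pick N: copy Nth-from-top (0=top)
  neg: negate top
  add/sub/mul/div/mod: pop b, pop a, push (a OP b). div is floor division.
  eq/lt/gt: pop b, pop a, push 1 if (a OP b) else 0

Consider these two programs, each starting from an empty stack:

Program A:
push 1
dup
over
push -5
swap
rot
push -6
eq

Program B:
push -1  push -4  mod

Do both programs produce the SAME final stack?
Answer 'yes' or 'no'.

Program A trace:
  After 'push 1': [1]
  After 'dup': [1, 1]
  After 'over': [1, 1, 1]
  After 'push -5': [1, 1, 1, -5]
  After 'swap': [1, 1, -5, 1]
  After 'rot': [1, -5, 1, 1]
  After 'push -6': [1, -5, 1, 1, -6]
  After 'eq': [1, -5, 1, 0]
Program A final stack: [1, -5, 1, 0]

Program B trace:
  After 'push -1': [-1]
  After 'push -4': [-1, -4]
  After 'mod': [-1]
Program B final stack: [-1]
Same: no

Answer: no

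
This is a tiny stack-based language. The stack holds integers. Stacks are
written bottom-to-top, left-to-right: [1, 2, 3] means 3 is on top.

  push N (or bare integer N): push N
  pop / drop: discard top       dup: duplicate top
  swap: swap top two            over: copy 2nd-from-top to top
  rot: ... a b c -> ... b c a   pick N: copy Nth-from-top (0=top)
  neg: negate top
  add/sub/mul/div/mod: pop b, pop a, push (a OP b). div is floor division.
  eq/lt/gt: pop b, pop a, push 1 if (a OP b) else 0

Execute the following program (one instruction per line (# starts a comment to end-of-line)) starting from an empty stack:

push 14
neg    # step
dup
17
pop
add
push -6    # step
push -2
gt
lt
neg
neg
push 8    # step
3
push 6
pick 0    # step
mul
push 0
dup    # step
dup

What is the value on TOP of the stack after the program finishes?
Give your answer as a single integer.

After 'push 14': [14]
After 'neg': [-14]
After 'dup': [-14, -14]
After 'push 17': [-14, -14, 17]
After 'pop': [-14, -14]
After 'add': [-28]
After 'push -6': [-28, -6]
After 'push -2': [-28, -6, -2]
After 'gt': [-28, 0]
After 'lt': [1]
After 'neg': [-1]
After 'neg': [1]
After 'push 8': [1, 8]
After 'push 3': [1, 8, 3]
After 'push 6': [1, 8, 3, 6]
After 'pick 0': [1, 8, 3, 6, 6]
After 'mul': [1, 8, 3, 36]
After 'push 0': [1, 8, 3, 36, 0]
After 'dup': [1, 8, 3, 36, 0, 0]
After 'dup': [1, 8, 3, 36, 0, 0, 0]

Answer: 0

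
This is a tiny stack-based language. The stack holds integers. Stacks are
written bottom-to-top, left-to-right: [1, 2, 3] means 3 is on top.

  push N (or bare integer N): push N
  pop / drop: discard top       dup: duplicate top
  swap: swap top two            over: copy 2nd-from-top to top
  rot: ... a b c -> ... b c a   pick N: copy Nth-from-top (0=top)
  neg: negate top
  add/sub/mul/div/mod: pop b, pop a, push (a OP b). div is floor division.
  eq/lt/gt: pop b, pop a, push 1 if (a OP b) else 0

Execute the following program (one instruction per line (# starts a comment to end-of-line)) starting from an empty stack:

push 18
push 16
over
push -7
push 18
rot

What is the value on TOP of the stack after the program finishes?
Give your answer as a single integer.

After 'push 18': [18]
After 'push 16': [18, 16]
After 'over': [18, 16, 18]
After 'push -7': [18, 16, 18, -7]
After 'push 18': [18, 16, 18, -7, 18]
After 'rot': [18, 16, -7, 18, 18]

Answer: 18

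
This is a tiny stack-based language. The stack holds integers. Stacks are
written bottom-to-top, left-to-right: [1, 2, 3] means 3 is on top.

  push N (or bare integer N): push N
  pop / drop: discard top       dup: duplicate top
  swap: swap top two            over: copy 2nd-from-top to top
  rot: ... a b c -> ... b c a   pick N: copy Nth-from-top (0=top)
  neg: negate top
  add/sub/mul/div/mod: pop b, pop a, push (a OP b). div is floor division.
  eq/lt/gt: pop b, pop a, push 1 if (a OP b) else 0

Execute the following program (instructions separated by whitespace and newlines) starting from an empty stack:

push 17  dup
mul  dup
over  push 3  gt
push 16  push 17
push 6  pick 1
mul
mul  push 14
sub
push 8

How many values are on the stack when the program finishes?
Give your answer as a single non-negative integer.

Answer: 6

Derivation:
After 'push 17': stack = [17] (depth 1)
After 'dup': stack = [17, 17] (depth 2)
After 'mul': stack = [289] (depth 1)
After 'dup': stack = [289, 289] (depth 2)
After 'over': stack = [289, 289, 289] (depth 3)
After 'push 3': stack = [289, 289, 289, 3] (depth 4)
After 'gt': stack = [289, 289, 1] (depth 3)
After 'push 16': stack = [289, 289, 1, 16] (depth 4)
After 'push 17': stack = [289, 289, 1, 16, 17] (depth 5)
After 'push 6': stack = [289, 289, 1, 16, 17, 6] (depth 6)
After 'pick 1': stack = [289, 289, 1, 16, 17, 6, 17] (depth 7)
After 'mul': stack = [289, 289, 1, 16, 17, 102] (depth 6)
After 'mul': stack = [289, 289, 1, 16, 1734] (depth 5)
After 'push 14': stack = [289, 289, 1, 16, 1734, 14] (depth 6)
After 'sub': stack = [289, 289, 1, 16, 1720] (depth 5)
After 'push 8': stack = [289, 289, 1, 16, 1720, 8] (depth 6)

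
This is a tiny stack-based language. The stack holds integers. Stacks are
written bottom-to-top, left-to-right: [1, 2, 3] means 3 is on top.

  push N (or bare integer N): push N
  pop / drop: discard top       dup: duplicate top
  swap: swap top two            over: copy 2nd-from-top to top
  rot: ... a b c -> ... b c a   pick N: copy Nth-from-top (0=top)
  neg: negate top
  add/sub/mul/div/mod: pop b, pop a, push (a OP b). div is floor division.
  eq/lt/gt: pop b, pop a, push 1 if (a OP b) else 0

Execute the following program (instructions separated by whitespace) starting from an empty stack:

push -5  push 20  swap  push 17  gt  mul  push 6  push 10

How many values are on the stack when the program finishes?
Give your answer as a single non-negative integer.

After 'push -5': stack = [-5] (depth 1)
After 'push 20': stack = [-5, 20] (depth 2)
After 'swap': stack = [20, -5] (depth 2)
After 'push 17': stack = [20, -5, 17] (depth 3)
After 'gt': stack = [20, 0] (depth 2)
After 'mul': stack = [0] (depth 1)
After 'push 6': stack = [0, 6] (depth 2)
After 'push 10': stack = [0, 6, 10] (depth 3)

Answer: 3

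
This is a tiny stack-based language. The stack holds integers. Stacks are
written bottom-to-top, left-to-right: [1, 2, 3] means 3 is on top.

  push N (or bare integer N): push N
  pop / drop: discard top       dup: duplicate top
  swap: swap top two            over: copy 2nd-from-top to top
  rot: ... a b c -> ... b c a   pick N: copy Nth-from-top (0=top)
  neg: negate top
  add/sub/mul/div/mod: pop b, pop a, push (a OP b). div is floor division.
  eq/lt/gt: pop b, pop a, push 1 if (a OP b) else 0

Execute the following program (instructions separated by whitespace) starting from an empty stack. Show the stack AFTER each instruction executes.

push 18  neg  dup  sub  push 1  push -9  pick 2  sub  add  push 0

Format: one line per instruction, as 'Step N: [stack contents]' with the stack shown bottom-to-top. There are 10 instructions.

Step 1: [18]
Step 2: [-18]
Step 3: [-18, -18]
Step 4: [0]
Step 5: [0, 1]
Step 6: [0, 1, -9]
Step 7: [0, 1, -9, 0]
Step 8: [0, 1, -9]
Step 9: [0, -8]
Step 10: [0, -8, 0]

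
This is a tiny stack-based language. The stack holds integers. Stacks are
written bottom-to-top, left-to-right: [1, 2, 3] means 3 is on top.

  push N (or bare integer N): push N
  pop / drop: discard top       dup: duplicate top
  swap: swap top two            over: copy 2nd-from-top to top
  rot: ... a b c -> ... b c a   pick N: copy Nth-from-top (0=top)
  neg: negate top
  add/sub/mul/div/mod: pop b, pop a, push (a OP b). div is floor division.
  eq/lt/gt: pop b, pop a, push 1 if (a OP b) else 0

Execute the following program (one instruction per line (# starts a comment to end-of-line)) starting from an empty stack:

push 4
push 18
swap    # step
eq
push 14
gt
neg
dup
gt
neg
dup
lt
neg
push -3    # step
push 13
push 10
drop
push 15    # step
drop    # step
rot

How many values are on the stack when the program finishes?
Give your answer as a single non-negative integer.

After 'push 4': stack = [4] (depth 1)
After 'push 18': stack = [4, 18] (depth 2)
After 'swap': stack = [18, 4] (depth 2)
After 'eq': stack = [0] (depth 1)
After 'push 14': stack = [0, 14] (depth 2)
After 'gt': stack = [0] (depth 1)
After 'neg': stack = [0] (depth 1)
After 'dup': stack = [0, 0] (depth 2)
After 'gt': stack = [0] (depth 1)
After 'neg': stack = [0] (depth 1)
After 'dup': stack = [0, 0] (depth 2)
After 'lt': stack = [0] (depth 1)
After 'neg': stack = [0] (depth 1)
After 'push -3': stack = [0, -3] (depth 2)
After 'push 13': stack = [0, -3, 13] (depth 3)
After 'push 10': stack = [0, -3, 13, 10] (depth 4)
After 'drop': stack = [0, -3, 13] (depth 3)
After 'push 15': stack = [0, -3, 13, 15] (depth 4)
After 'drop': stack = [0, -3, 13] (depth 3)
After 'rot': stack = [-3, 13, 0] (depth 3)

Answer: 3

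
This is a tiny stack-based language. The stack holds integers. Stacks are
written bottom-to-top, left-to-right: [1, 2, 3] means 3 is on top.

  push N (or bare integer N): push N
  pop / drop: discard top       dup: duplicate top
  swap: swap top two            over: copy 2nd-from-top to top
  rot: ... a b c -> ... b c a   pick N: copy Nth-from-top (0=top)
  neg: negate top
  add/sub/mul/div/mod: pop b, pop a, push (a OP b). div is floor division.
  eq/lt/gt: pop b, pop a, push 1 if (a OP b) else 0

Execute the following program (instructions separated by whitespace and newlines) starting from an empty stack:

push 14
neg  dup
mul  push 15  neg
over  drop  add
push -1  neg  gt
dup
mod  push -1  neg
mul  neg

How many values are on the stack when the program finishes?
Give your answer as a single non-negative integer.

Answer: 1

Derivation:
After 'push 14': stack = [14] (depth 1)
After 'neg': stack = [-14] (depth 1)
After 'dup': stack = [-14, -14] (depth 2)
After 'mul': stack = [196] (depth 1)
After 'push 15': stack = [196, 15] (depth 2)
After 'neg': stack = [196, -15] (depth 2)
After 'over': stack = [196, -15, 196] (depth 3)
After 'drop': stack = [196, -15] (depth 2)
After 'add': stack = [181] (depth 1)
After 'push -1': stack = [181, -1] (depth 2)
After 'neg': stack = [181, 1] (depth 2)
After 'gt': stack = [1] (depth 1)
After 'dup': stack = [1, 1] (depth 2)
After 'mod': stack = [0] (depth 1)
After 'push -1': stack = [0, -1] (depth 2)
After 'neg': stack = [0, 1] (depth 2)
After 'mul': stack = [0] (depth 1)
After 'neg': stack = [0] (depth 1)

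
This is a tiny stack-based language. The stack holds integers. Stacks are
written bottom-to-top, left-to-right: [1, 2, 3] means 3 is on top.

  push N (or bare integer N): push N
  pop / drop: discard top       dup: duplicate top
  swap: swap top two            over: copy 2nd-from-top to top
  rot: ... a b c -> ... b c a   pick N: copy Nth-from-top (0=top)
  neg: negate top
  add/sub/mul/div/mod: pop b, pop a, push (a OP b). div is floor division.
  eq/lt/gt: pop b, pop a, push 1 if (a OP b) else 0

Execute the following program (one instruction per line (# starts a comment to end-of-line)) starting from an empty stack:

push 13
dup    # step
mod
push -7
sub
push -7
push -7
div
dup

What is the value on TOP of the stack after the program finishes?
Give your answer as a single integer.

After 'push 13': [13]
After 'dup': [13, 13]
After 'mod': [0]
After 'push -7': [0, -7]
After 'sub': [7]
After 'push -7': [7, -7]
After 'push -7': [7, -7, -7]
After 'div': [7, 1]
After 'dup': [7, 1, 1]

Answer: 1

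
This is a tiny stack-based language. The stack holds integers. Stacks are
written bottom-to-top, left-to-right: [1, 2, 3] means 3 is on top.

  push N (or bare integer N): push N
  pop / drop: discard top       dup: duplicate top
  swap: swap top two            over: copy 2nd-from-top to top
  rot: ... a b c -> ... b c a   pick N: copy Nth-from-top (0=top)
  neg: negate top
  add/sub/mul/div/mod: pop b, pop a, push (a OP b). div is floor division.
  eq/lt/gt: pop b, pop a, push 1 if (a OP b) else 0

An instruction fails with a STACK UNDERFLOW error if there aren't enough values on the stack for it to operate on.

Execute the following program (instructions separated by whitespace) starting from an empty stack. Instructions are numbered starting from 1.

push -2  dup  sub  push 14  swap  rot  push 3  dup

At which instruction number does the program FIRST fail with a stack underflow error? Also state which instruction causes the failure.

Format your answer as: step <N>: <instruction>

Step 1 ('push -2'): stack = [-2], depth = 1
Step 2 ('dup'): stack = [-2, -2], depth = 2
Step 3 ('sub'): stack = [0], depth = 1
Step 4 ('push 14'): stack = [0, 14], depth = 2
Step 5 ('swap'): stack = [14, 0], depth = 2
Step 6 ('rot'): needs 3 value(s) but depth is 2 — STACK UNDERFLOW

Answer: step 6: rot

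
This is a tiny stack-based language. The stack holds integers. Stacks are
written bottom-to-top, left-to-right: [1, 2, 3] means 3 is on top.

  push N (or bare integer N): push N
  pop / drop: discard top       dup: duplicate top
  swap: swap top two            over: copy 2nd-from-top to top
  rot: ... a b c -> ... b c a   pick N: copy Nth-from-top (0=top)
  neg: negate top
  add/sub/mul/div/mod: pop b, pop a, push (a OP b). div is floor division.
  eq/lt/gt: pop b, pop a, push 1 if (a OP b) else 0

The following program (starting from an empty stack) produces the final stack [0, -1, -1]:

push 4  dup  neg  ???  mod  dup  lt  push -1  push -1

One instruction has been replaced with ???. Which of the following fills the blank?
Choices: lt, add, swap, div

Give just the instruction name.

Answer: swap

Derivation:
Stack before ???: [4, -4]
Stack after ???:  [-4, 4]
Checking each choice:
  lt: stack underflow (need 2, have 1)
  add: stack underflow (need 2, have 1)
  swap: MATCH
  div: stack underflow (need 2, have 1)


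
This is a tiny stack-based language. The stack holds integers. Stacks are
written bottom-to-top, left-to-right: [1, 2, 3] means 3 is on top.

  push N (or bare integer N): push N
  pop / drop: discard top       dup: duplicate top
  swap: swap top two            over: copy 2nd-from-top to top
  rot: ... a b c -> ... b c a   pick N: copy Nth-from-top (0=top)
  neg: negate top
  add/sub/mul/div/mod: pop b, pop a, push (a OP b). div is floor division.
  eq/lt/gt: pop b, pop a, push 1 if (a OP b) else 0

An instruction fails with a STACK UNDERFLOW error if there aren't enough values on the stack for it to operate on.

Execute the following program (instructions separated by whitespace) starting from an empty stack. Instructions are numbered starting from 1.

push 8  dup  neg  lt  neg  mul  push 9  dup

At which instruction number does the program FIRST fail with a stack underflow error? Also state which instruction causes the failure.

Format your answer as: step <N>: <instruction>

Answer: step 6: mul

Derivation:
Step 1 ('push 8'): stack = [8], depth = 1
Step 2 ('dup'): stack = [8, 8], depth = 2
Step 3 ('neg'): stack = [8, -8], depth = 2
Step 4 ('lt'): stack = [0], depth = 1
Step 5 ('neg'): stack = [0], depth = 1
Step 6 ('mul'): needs 2 value(s) but depth is 1 — STACK UNDERFLOW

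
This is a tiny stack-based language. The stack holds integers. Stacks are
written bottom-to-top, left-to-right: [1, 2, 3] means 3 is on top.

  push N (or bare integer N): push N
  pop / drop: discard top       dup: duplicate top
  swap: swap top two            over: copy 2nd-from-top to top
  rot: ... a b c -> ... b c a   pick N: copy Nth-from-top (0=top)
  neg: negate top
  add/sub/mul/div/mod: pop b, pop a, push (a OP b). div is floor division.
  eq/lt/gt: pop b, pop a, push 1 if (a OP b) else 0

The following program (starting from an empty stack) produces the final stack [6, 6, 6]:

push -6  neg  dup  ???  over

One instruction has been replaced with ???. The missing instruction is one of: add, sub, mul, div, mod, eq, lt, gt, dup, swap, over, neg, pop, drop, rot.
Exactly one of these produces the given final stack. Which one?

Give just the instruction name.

Stack before ???: [6, 6]
Stack after ???:  [6, 6]
The instruction that transforms [6, 6] -> [6, 6] is: swap

Answer: swap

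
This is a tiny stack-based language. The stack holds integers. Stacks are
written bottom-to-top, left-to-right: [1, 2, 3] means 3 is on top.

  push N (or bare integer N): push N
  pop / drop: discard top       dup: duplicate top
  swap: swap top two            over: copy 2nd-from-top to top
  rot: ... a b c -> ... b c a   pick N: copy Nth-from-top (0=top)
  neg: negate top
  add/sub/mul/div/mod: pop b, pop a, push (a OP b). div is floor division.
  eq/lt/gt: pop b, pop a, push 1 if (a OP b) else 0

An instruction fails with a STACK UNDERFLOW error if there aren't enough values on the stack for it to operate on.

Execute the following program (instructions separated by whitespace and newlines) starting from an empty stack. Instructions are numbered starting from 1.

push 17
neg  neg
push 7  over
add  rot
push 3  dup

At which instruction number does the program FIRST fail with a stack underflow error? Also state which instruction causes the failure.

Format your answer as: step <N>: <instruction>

Step 1 ('push 17'): stack = [17], depth = 1
Step 2 ('neg'): stack = [-17], depth = 1
Step 3 ('neg'): stack = [17], depth = 1
Step 4 ('push 7'): stack = [17, 7], depth = 2
Step 5 ('over'): stack = [17, 7, 17], depth = 3
Step 6 ('add'): stack = [17, 24], depth = 2
Step 7 ('rot'): needs 3 value(s) but depth is 2 — STACK UNDERFLOW

Answer: step 7: rot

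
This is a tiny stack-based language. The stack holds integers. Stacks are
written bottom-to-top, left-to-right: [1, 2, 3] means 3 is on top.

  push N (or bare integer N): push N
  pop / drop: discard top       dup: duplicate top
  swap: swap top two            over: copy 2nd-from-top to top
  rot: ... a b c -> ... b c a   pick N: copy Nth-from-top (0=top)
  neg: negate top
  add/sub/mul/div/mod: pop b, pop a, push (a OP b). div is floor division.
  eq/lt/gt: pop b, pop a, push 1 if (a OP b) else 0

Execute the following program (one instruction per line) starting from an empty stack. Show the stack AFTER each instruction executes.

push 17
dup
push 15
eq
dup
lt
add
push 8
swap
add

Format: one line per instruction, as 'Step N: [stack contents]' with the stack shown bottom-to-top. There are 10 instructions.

Step 1: [17]
Step 2: [17, 17]
Step 3: [17, 17, 15]
Step 4: [17, 0]
Step 5: [17, 0, 0]
Step 6: [17, 0]
Step 7: [17]
Step 8: [17, 8]
Step 9: [8, 17]
Step 10: [25]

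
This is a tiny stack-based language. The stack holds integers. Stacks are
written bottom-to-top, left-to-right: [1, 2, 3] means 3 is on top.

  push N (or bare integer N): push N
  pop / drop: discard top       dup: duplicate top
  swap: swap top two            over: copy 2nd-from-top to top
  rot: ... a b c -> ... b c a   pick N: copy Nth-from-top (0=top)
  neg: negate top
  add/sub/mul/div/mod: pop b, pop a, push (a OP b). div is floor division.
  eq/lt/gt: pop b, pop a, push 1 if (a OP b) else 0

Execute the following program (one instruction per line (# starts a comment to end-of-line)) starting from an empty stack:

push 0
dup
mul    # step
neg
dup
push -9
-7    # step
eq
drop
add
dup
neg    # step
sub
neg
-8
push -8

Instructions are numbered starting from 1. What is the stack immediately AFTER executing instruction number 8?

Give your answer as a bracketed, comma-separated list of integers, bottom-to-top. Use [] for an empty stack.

Step 1 ('push 0'): [0]
Step 2 ('dup'): [0, 0]
Step 3 ('mul'): [0]
Step 4 ('neg'): [0]
Step 5 ('dup'): [0, 0]
Step 6 ('push -9'): [0, 0, -9]
Step 7 ('-7'): [0, 0, -9, -7]
Step 8 ('eq'): [0, 0, 0]

Answer: [0, 0, 0]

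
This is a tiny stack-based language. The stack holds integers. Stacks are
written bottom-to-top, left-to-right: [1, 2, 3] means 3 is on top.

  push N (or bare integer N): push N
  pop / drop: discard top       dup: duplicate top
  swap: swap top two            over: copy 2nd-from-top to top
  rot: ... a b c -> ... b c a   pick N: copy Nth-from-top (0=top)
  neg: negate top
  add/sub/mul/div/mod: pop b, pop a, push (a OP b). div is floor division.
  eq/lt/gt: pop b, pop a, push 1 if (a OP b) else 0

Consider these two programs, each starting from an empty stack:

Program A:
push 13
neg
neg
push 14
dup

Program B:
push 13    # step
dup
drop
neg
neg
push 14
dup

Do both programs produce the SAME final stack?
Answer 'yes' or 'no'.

Answer: yes

Derivation:
Program A trace:
  After 'push 13': [13]
  After 'neg': [-13]
  After 'neg': [13]
  After 'push 14': [13, 14]
  After 'dup': [13, 14, 14]
Program A final stack: [13, 14, 14]

Program B trace:
  After 'push 13': [13]
  After 'dup': [13, 13]
  After 'drop': [13]
  After 'neg': [-13]
  After 'neg': [13]
  After 'push 14': [13, 14]
  After 'dup': [13, 14, 14]
Program B final stack: [13, 14, 14]
Same: yes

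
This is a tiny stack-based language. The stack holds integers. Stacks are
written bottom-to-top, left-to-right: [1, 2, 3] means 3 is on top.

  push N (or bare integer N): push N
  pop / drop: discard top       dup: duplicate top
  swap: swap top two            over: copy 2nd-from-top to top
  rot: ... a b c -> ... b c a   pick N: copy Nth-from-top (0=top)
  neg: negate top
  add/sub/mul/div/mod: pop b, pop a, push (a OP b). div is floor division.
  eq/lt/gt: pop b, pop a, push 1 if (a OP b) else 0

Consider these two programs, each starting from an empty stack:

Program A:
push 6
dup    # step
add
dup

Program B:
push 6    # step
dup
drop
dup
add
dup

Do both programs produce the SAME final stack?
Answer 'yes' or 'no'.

Program A trace:
  After 'push 6': [6]
  After 'dup': [6, 6]
  After 'add': [12]
  After 'dup': [12, 12]
Program A final stack: [12, 12]

Program B trace:
  After 'push 6': [6]
  After 'dup': [6, 6]
  After 'drop': [6]
  After 'dup': [6, 6]
  After 'add': [12]
  After 'dup': [12, 12]
Program B final stack: [12, 12]
Same: yes

Answer: yes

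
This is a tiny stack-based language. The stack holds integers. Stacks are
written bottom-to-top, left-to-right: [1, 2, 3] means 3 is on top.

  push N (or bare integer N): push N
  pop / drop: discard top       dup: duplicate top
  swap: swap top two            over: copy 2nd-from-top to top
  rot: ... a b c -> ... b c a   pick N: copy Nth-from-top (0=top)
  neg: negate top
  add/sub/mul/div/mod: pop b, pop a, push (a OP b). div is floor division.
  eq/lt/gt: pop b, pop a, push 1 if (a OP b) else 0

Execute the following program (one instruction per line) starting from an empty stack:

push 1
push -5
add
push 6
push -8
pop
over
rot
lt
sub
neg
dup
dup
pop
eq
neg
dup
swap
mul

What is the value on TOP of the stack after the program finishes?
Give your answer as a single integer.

Answer: 1

Derivation:
After 'push 1': [1]
After 'push -5': [1, -5]
After 'add': [-4]
After 'push 6': [-4, 6]
After 'push -8': [-4, 6, -8]
After 'pop': [-4, 6]
After 'over': [-4, 6, -4]
After 'rot': [6, -4, -4]
After 'lt': [6, 0]
After 'sub': [6]
After 'neg': [-6]
After 'dup': [-6, -6]
After 'dup': [-6, -6, -6]
After 'pop': [-6, -6]
After 'eq': [1]
After 'neg': [-1]
After 'dup': [-1, -1]
After 'swap': [-1, -1]
After 'mul': [1]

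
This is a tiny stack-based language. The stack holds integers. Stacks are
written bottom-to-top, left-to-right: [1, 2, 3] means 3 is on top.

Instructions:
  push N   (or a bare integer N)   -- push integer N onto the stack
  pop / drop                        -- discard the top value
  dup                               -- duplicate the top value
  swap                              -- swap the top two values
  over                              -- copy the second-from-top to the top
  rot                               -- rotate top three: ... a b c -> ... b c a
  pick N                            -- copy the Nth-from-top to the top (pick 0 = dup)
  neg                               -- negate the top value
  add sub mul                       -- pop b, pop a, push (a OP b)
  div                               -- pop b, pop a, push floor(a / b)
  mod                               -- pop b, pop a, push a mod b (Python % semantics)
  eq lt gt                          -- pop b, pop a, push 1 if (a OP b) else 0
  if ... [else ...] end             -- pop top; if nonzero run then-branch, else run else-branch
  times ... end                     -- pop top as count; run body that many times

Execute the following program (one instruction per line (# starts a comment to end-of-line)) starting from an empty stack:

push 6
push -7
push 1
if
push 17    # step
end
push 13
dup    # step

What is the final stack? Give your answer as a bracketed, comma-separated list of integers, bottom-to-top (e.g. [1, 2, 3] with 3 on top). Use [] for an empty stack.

Answer: [6, -7, 17, 13, 13]

Derivation:
After 'push 6': [6]
After 'push -7': [6, -7]
After 'push 1': [6, -7, 1]
After 'if': [6, -7]
After 'push 17': [6, -7, 17]
After 'push 13': [6, -7, 17, 13]
After 'dup': [6, -7, 17, 13, 13]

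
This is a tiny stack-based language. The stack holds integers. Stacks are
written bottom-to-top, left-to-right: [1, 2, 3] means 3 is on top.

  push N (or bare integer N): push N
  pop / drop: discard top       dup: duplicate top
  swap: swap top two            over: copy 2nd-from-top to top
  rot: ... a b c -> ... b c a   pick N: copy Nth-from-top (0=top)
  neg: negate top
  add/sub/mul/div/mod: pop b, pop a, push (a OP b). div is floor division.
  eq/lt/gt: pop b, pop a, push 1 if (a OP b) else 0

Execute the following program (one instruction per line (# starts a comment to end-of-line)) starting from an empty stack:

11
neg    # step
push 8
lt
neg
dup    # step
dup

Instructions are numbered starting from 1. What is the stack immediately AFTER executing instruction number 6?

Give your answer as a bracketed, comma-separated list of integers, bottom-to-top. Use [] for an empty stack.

Answer: [-1, -1]

Derivation:
Step 1 ('11'): [11]
Step 2 ('neg'): [-11]
Step 3 ('push 8'): [-11, 8]
Step 4 ('lt'): [1]
Step 5 ('neg'): [-1]
Step 6 ('dup'): [-1, -1]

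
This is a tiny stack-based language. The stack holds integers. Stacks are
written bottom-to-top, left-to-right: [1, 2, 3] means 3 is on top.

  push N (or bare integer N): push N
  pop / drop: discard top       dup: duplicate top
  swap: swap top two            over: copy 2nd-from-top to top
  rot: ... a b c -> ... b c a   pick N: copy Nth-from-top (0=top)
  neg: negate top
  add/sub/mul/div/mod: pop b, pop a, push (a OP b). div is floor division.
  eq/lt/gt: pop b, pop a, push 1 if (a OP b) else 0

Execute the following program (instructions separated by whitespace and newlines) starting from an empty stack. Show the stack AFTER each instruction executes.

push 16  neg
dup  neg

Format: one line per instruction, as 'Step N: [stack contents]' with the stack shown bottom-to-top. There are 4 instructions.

Step 1: [16]
Step 2: [-16]
Step 3: [-16, -16]
Step 4: [-16, 16]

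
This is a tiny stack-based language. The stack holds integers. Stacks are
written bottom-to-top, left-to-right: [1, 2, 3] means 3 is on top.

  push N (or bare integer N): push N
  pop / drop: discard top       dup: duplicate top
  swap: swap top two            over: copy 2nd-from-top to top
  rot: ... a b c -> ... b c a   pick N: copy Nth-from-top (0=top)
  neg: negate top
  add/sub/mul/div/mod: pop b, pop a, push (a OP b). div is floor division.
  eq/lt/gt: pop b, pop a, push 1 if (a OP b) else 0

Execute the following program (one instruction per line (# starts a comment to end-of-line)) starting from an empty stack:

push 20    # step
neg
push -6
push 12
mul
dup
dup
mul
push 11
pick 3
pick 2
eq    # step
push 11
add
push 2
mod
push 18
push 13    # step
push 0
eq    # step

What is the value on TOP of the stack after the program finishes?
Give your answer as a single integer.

Answer: 0

Derivation:
After 'push 20': [20]
After 'neg': [-20]
After 'push -6': [-20, -6]
After 'push 12': [-20, -6, 12]
After 'mul': [-20, -72]
After 'dup': [-20, -72, -72]
After 'dup': [-20, -72, -72, -72]
After 'mul': [-20, -72, 5184]
After 'push 11': [-20, -72, 5184, 11]
After 'pick 3': [-20, -72, 5184, 11, -20]
After 'pick 2': [-20, -72, 5184, 11, -20, 5184]
After 'eq': [-20, -72, 5184, 11, 0]
After 'push 11': [-20, -72, 5184, 11, 0, 11]
After 'add': [-20, -72, 5184, 11, 11]
After 'push 2': [-20, -72, 5184, 11, 11, 2]
After 'mod': [-20, -72, 5184, 11, 1]
After 'push 18': [-20, -72, 5184, 11, 1, 18]
After 'push 13': [-20, -72, 5184, 11, 1, 18, 13]
After 'push 0': [-20, -72, 5184, 11, 1, 18, 13, 0]
After 'eq': [-20, -72, 5184, 11, 1, 18, 0]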